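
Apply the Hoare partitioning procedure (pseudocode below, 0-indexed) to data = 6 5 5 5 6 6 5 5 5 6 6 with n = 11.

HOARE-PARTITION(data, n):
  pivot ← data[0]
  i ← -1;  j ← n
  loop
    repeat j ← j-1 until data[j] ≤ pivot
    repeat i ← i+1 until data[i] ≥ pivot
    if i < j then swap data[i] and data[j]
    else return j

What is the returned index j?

7

pivot=6
j stops at 10 (6), i stops at 0 (6); swap ⇒ 6 5 5 5 6 6 5 5 5 6 6
j stops at 9 (6), i stops at 4 (6); swap ⇒ 6 5 5 5 6 6 5 5 5 6 6
j stops at 8 (5), i stops at 5 (6); swap ⇒ 6 5 5 5 6 5 5 5 6 6 6
j stops at 7, i stops at 8; i≥j ⇒ return 7. data=6 5 5 5 6 5 5 5 6 6 6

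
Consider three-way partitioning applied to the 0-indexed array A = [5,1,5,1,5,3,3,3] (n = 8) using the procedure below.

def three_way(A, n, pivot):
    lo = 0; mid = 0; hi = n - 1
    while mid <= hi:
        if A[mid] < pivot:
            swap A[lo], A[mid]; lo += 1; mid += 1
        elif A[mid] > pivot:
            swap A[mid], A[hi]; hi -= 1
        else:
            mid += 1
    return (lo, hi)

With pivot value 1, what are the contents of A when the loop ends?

pivot = 1; lo=0, mid=0, hi=7
A[mid]=5>1: swap A[0],A[7]; hi=6 → [3,1,5,1,5,3,3,5]
A[mid]=3>1: swap A[0],A[6]; hi=5 → [3,1,5,1,5,3,3,5]
A[mid]=3>1: swap A[0],A[5]; hi=4 → [3,1,5,1,5,3,3,5]
A[mid]=3>1: swap A[0],A[4]; hi=3 → [5,1,5,1,3,3,3,5]
A[mid]=5>1: swap A[0],A[3]; hi=2 → [1,1,5,5,3,3,3,5]
A[mid]=1=1: mid=1
A[mid]=1=1: mid=2
A[mid]=5>1: swap A[2],A[2]; hi=1 → [1,1,5,5,3,3,3,5]
end: lo=0, hi=1; A = [1,1,5,5,3,3,3,5]

[1,1,5,5,3,3,3,5]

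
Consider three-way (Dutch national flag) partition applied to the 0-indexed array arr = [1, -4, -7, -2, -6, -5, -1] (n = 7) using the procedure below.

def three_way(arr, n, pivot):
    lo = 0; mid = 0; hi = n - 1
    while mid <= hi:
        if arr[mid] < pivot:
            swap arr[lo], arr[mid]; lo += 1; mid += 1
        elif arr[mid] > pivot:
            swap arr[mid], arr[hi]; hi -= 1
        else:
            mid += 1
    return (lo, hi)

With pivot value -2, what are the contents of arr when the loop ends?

lo=0 mid=0 hi=6
1>-2: swap(0,6), hi=5 ⇒ [-1, -4, -7, -2, -6, -5, 1]
-1>-2: swap(0,5), hi=4 ⇒ [-5, -4, -7, -2, -6, -1, 1]
-5<-2: swap(0,0), lo=1 mid=1 ⇒ [-5, -4, -7, -2, -6, -1, 1]
-4<-2: swap(1,1), lo=2 mid=2 ⇒ [-5, -4, -7, -2, -6, -1, 1]
-7<-2: swap(2,2), lo=3 mid=3 ⇒ [-5, -4, -7, -2, -6, -1, 1]
-2=-2: mid=4
-6<-2: swap(3,4), lo=4 mid=5 ⇒ [-5, -4, -7, -6, -2, -1, 1]
done. lo=4 hi=4; arr=[-5, -4, -7, -6, -2, -1, 1]

[-5, -4, -7, -6, -2, -1, 1]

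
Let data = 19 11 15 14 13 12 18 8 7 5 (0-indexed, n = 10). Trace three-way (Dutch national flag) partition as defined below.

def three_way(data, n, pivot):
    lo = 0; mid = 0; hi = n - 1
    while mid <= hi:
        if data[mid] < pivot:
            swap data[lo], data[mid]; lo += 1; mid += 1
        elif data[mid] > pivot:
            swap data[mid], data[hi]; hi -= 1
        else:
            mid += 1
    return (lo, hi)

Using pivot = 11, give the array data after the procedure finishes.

pivot = 11; lo=0, mid=0, hi=9
data[mid]=19>11: swap data[0],data[9]; hi=8 → 5 11 15 14 13 12 18 8 7 19
data[mid]=5<11: swap data[0],data[0]; lo=1,mid=1 → 5 11 15 14 13 12 18 8 7 19
data[mid]=11=11: mid=2
data[mid]=15>11: swap data[2],data[8]; hi=7 → 5 11 7 14 13 12 18 8 15 19
data[mid]=7<11: swap data[1],data[2]; lo=2,mid=3 → 5 7 11 14 13 12 18 8 15 19
data[mid]=14>11: swap data[3],data[7]; hi=6 → 5 7 11 8 13 12 18 14 15 19
data[mid]=8<11: swap data[2],data[3]; lo=3,mid=4 → 5 7 8 11 13 12 18 14 15 19
data[mid]=13>11: swap data[4],data[6]; hi=5 → 5 7 8 11 18 12 13 14 15 19
data[mid]=18>11: swap data[4],data[5]; hi=4 → 5 7 8 11 12 18 13 14 15 19
data[mid]=12>11: swap data[4],data[4]; hi=3 → 5 7 8 11 12 18 13 14 15 19
end: lo=3, hi=3; data = 5 7 8 11 12 18 13 14 15 19

5 7 8 11 12 18 13 14 15 19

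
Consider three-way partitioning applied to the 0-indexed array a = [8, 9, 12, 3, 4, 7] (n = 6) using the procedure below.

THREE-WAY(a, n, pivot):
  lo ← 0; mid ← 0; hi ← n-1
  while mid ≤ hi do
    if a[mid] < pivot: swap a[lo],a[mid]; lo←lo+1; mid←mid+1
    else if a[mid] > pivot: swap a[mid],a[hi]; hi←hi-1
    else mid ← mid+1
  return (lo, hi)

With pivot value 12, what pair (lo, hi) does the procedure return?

lo=0 mid=0 hi=5
8<12: swap(0,0), lo=1 mid=1 ⇒ [8, 9, 12, 3, 4, 7]
9<12: swap(1,1), lo=2 mid=2 ⇒ [8, 9, 12, 3, 4, 7]
12=12: mid=3
3<12: swap(2,3), lo=3 mid=4 ⇒ [8, 9, 3, 12, 4, 7]
4<12: swap(3,4), lo=4 mid=5 ⇒ [8, 9, 3, 4, 12, 7]
7<12: swap(4,5), lo=5 mid=6 ⇒ [8, 9, 3, 4, 7, 12]
done. lo=5 hi=5; a=[8, 9, 3, 4, 7, 12]

(5, 5)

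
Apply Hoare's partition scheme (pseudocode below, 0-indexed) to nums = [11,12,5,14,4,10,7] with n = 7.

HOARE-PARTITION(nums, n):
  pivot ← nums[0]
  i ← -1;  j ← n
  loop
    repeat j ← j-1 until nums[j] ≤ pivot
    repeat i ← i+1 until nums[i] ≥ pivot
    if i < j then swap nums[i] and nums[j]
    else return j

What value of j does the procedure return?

pivot = nums[0] = 11; i = -1, j = 7
j→6 (nums[6]=7≤11), i→0 (nums[0]=11≥11); i<j, swap → [7,12,5,14,4,10,11]
j→5 (nums[5]=10≤11), i→1 (nums[1]=12≥11); i<j, swap → [7,10,5,14,4,12,11]
j→4 (nums[4]=4≤11), i→3 (nums[3]=14≥11); i<j, swap → [7,10,5,4,14,12,11]
j→3, i→4; i≥j, return j=3. nums = [7,10,5,4,14,12,11]

3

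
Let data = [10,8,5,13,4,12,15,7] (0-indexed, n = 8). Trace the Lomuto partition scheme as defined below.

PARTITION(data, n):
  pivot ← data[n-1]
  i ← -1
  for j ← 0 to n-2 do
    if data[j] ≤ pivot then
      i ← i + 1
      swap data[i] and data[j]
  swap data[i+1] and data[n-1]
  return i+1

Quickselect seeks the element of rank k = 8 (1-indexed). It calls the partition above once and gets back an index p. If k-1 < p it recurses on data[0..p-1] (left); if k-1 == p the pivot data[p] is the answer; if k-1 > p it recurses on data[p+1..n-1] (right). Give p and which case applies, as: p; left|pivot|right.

pivot=7, i=-1
j=0: 10>7, skip
j=1: 8>7, skip
j=2: 5≤7, i=0, swap(0,2) ⇒ [5,8,10,13,4,12,15,7]
j=3: 13>7, skip
j=4: 4≤7, i=1, swap(1,4) ⇒ [5,4,10,13,8,12,15,7]
j=5: 12>7, skip
j=6: 15>7, skip
swap(2,7) ⇒ [5,4,7,13,8,12,15,10]; return 2
p = 2; k-1 = 7 > 2 ⇒ right

2; right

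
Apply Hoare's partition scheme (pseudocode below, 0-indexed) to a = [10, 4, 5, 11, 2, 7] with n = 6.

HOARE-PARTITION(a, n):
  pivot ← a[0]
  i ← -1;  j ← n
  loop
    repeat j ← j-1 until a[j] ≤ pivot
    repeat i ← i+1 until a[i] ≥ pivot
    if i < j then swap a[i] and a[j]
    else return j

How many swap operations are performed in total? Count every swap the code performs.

2

pivot = a[0] = 10; i = -1, j = 6
j→5 (a[5]=7≤10), i→0 (a[0]=10≥10); i<j, swap → [7, 4, 5, 11, 2, 10]
j→4 (a[4]=2≤10), i→3 (a[3]=11≥10); i<j, swap → [7, 4, 5, 2, 11, 10]
j→3, i→4; i≥j, return j=3. a = [7, 4, 5, 2, 11, 10]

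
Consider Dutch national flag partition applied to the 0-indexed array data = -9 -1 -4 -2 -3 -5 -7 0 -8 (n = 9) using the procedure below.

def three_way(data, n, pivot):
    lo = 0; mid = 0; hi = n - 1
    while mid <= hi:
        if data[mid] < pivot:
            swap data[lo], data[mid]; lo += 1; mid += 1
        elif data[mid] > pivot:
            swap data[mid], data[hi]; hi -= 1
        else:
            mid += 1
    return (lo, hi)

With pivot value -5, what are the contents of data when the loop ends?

lo=0 mid=0 hi=8
-9<-5: swap(0,0), lo=1 mid=1 ⇒ -9 -1 -4 -2 -3 -5 -7 0 -8
-1>-5: swap(1,8), hi=7 ⇒ -9 -8 -4 -2 -3 -5 -7 0 -1
-8<-5: swap(1,1), lo=2 mid=2 ⇒ -9 -8 -4 -2 -3 -5 -7 0 -1
-4>-5: swap(2,7), hi=6 ⇒ -9 -8 0 -2 -3 -5 -7 -4 -1
0>-5: swap(2,6), hi=5 ⇒ -9 -8 -7 -2 -3 -5 0 -4 -1
-7<-5: swap(2,2), lo=3 mid=3 ⇒ -9 -8 -7 -2 -3 -5 0 -4 -1
-2>-5: swap(3,5), hi=4 ⇒ -9 -8 -7 -5 -3 -2 0 -4 -1
-5=-5: mid=4
-3>-5: swap(4,4), hi=3 ⇒ -9 -8 -7 -5 -3 -2 0 -4 -1
done. lo=3 hi=3; data=-9 -8 -7 -5 -3 -2 0 -4 -1

-9 -8 -7 -5 -3 -2 0 -4 -1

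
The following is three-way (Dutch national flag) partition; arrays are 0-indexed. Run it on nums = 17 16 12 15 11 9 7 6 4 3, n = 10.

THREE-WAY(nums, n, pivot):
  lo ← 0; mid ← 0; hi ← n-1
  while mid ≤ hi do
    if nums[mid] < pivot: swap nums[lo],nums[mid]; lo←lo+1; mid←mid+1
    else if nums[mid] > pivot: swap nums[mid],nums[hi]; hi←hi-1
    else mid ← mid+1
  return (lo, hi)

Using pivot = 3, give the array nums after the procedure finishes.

3 12 15 11 9 7 6 4 16 17

pivot = 3; lo=0, mid=0, hi=9
nums[mid]=17>3: swap nums[0],nums[9]; hi=8 → 3 16 12 15 11 9 7 6 4 17
nums[mid]=3=3: mid=1
nums[mid]=16>3: swap nums[1],nums[8]; hi=7 → 3 4 12 15 11 9 7 6 16 17
nums[mid]=4>3: swap nums[1],nums[7]; hi=6 → 3 6 12 15 11 9 7 4 16 17
nums[mid]=6>3: swap nums[1],nums[6]; hi=5 → 3 7 12 15 11 9 6 4 16 17
nums[mid]=7>3: swap nums[1],nums[5]; hi=4 → 3 9 12 15 11 7 6 4 16 17
nums[mid]=9>3: swap nums[1],nums[4]; hi=3 → 3 11 12 15 9 7 6 4 16 17
nums[mid]=11>3: swap nums[1],nums[3]; hi=2 → 3 15 12 11 9 7 6 4 16 17
nums[mid]=15>3: swap nums[1],nums[2]; hi=1 → 3 12 15 11 9 7 6 4 16 17
nums[mid]=12>3: swap nums[1],nums[1]; hi=0 → 3 12 15 11 9 7 6 4 16 17
end: lo=0, hi=0; nums = 3 12 15 11 9 7 6 4 16 17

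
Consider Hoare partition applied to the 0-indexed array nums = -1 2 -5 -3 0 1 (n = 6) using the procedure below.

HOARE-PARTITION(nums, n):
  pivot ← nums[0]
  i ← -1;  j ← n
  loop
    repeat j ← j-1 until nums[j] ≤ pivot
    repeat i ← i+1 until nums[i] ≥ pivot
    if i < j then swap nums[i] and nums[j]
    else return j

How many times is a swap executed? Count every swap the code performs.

pivot = nums[0] = -1; i = -1, j = 6
j→3 (nums[3]=-3≤-1), i→0 (nums[0]=-1≥-1); i<j, swap → -3 2 -5 -1 0 1
j→2 (nums[2]=-5≤-1), i→1 (nums[1]=2≥-1); i<j, swap → -3 -5 2 -1 0 1
j→1, i→2; i≥j, return j=1. nums = -3 -5 2 -1 0 1

2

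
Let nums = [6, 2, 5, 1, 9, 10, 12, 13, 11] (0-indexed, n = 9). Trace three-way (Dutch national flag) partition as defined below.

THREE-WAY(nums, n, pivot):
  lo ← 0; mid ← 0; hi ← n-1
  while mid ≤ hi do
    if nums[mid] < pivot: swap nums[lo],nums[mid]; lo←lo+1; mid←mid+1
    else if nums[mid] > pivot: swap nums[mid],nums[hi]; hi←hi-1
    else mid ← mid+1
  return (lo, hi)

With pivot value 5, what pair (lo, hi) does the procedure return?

(2, 2)

lo=0 mid=0 hi=8
6>5: swap(0,8), hi=7 ⇒ [11, 2, 5, 1, 9, 10, 12, 13, 6]
11>5: swap(0,7), hi=6 ⇒ [13, 2, 5, 1, 9, 10, 12, 11, 6]
13>5: swap(0,6), hi=5 ⇒ [12, 2, 5, 1, 9, 10, 13, 11, 6]
12>5: swap(0,5), hi=4 ⇒ [10, 2, 5, 1, 9, 12, 13, 11, 6]
10>5: swap(0,4), hi=3 ⇒ [9, 2, 5, 1, 10, 12, 13, 11, 6]
9>5: swap(0,3), hi=2 ⇒ [1, 2, 5, 9, 10, 12, 13, 11, 6]
1<5: swap(0,0), lo=1 mid=1 ⇒ [1, 2, 5, 9, 10, 12, 13, 11, 6]
2<5: swap(1,1), lo=2 mid=2 ⇒ [1, 2, 5, 9, 10, 12, 13, 11, 6]
5=5: mid=3
done. lo=2 hi=2; nums=[1, 2, 5, 9, 10, 12, 13, 11, 6]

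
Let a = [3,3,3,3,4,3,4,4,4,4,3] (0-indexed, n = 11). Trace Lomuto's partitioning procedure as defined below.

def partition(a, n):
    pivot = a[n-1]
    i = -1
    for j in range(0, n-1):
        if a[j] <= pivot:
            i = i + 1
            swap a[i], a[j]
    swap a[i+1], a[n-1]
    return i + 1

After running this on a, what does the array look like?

[3,3,3,3,3,3,4,4,4,4,4]

pivot=3, i=-1
j=0: 3≤3, i=0, swap(0,0) ⇒ [3,3,3,3,4,3,4,4,4,4,3]
j=1: 3≤3, i=1, swap(1,1) ⇒ [3,3,3,3,4,3,4,4,4,4,3]
j=2: 3≤3, i=2, swap(2,2) ⇒ [3,3,3,3,4,3,4,4,4,4,3]
j=3: 3≤3, i=3, swap(3,3) ⇒ [3,3,3,3,4,3,4,4,4,4,3]
j=4: 4>3, skip
j=5: 3≤3, i=4, swap(4,5) ⇒ [3,3,3,3,3,4,4,4,4,4,3]
j=6: 4>3, skip
j=7: 4>3, skip
j=8: 4>3, skip
j=9: 4>3, skip
swap(5,10) ⇒ [3,3,3,3,3,3,4,4,4,4,4]; return 5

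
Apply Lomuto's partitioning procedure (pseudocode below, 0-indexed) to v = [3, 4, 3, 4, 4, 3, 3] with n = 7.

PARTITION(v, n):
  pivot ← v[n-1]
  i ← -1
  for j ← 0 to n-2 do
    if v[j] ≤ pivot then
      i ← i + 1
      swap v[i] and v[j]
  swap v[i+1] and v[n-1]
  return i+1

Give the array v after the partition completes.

pivot=3, i=-1
j=0: 3≤3, i=0, swap(0,0) ⇒ [3, 4, 3, 4, 4, 3, 3]
j=1: 4>3, skip
j=2: 3≤3, i=1, swap(1,2) ⇒ [3, 3, 4, 4, 4, 3, 3]
j=3: 4>3, skip
j=4: 4>3, skip
j=5: 3≤3, i=2, swap(2,5) ⇒ [3, 3, 3, 4, 4, 4, 3]
swap(3,6) ⇒ [3, 3, 3, 3, 4, 4, 4]; return 3

[3, 3, 3, 3, 4, 4, 4]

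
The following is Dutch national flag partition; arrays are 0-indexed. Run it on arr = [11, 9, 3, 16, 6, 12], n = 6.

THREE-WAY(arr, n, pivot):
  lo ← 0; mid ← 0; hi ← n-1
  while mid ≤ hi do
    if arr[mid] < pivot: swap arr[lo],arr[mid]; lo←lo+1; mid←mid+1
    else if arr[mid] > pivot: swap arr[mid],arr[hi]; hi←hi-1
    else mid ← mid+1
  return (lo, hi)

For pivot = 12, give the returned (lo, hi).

(4, 4)

lo=0 mid=0 hi=5
11<12: swap(0,0), lo=1 mid=1 ⇒ [11, 9, 3, 16, 6, 12]
9<12: swap(1,1), lo=2 mid=2 ⇒ [11, 9, 3, 16, 6, 12]
3<12: swap(2,2), lo=3 mid=3 ⇒ [11, 9, 3, 16, 6, 12]
16>12: swap(3,5), hi=4 ⇒ [11, 9, 3, 12, 6, 16]
12=12: mid=4
6<12: swap(3,4), lo=4 mid=5 ⇒ [11, 9, 3, 6, 12, 16]
done. lo=4 hi=4; arr=[11, 9, 3, 6, 12, 16]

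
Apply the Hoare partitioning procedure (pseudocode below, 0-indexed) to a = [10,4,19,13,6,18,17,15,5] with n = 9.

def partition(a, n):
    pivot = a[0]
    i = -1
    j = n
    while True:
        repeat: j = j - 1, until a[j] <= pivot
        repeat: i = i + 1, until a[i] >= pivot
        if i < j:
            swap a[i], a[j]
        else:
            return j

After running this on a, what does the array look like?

[5,4,6,13,19,18,17,15,10]

pivot=10
j stops at 8 (5), i stops at 0 (10); swap ⇒ [5,4,19,13,6,18,17,15,10]
j stops at 4 (6), i stops at 2 (19); swap ⇒ [5,4,6,13,19,18,17,15,10]
j stops at 2, i stops at 3; i≥j ⇒ return 2. a=[5,4,6,13,19,18,17,15,10]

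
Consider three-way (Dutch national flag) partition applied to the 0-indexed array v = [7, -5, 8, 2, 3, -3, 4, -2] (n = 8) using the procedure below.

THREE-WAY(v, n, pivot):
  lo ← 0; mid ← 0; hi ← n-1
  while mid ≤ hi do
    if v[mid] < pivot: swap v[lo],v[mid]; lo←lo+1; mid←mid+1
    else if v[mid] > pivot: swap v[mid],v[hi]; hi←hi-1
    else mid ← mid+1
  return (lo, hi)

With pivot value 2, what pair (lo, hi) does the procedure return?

lo=0 mid=0 hi=7
7>2: swap(0,7), hi=6 ⇒ [-2, -5, 8, 2, 3, -3, 4, 7]
-2<2: swap(0,0), lo=1 mid=1 ⇒ [-2, -5, 8, 2, 3, -3, 4, 7]
-5<2: swap(1,1), lo=2 mid=2 ⇒ [-2, -5, 8, 2, 3, -3, 4, 7]
8>2: swap(2,6), hi=5 ⇒ [-2, -5, 4, 2, 3, -3, 8, 7]
4>2: swap(2,5), hi=4 ⇒ [-2, -5, -3, 2, 3, 4, 8, 7]
-3<2: swap(2,2), lo=3 mid=3 ⇒ [-2, -5, -3, 2, 3, 4, 8, 7]
2=2: mid=4
3>2: swap(4,4), hi=3 ⇒ [-2, -5, -3, 2, 3, 4, 8, 7]
done. lo=3 hi=3; v=[-2, -5, -3, 2, 3, 4, 8, 7]

(3, 3)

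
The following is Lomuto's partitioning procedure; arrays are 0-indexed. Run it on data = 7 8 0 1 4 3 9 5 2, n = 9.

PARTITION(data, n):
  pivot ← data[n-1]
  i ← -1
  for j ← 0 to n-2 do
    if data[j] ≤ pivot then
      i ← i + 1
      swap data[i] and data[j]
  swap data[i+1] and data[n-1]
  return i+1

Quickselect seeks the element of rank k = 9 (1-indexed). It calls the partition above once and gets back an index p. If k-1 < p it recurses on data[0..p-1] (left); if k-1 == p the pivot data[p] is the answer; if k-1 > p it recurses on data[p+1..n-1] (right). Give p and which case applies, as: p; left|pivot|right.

pivot = data[8] = 2; i = -1
j=0: data[0]=7 > 2 → no swap
j=1: data[1]=8 > 2 → no swap
j=2: data[2]=0 ≤ 2 → i=0, swap data[0],data[2] → 0 8 7 1 4 3 9 5 2
j=3: data[3]=1 ≤ 2 → i=1, swap data[1],data[3] → 0 1 7 8 4 3 9 5 2
j=4: data[4]=4 > 2 → no swap
j=5: data[5]=3 > 2 → no swap
j=6: data[6]=9 > 2 → no swap
j=7: data[7]=5 > 2 → no swap
final swap data[2],data[8] → 0 1 2 8 4 3 9 5 7; return 2
p = 2; k-1 = 8 > 2 ⇒ right

2; right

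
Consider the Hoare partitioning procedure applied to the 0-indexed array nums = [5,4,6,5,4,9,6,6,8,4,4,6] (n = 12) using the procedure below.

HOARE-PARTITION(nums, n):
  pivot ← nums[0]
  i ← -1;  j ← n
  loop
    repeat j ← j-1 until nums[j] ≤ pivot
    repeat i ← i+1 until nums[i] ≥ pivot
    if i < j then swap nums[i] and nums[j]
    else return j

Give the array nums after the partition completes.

[4,4,4,4,5,9,6,6,8,6,5,6]

pivot = nums[0] = 5; i = -1, j = 12
j→10 (nums[10]=4≤5), i→0 (nums[0]=5≥5); i<j, swap → [4,4,6,5,4,9,6,6,8,4,5,6]
j→9 (nums[9]=4≤5), i→2 (nums[2]=6≥5); i<j, swap → [4,4,4,5,4,9,6,6,8,6,5,6]
j→4 (nums[4]=4≤5), i→3 (nums[3]=5≥5); i<j, swap → [4,4,4,4,5,9,6,6,8,6,5,6]
j→3, i→4; i≥j, return j=3. nums = [4,4,4,4,5,9,6,6,8,6,5,6]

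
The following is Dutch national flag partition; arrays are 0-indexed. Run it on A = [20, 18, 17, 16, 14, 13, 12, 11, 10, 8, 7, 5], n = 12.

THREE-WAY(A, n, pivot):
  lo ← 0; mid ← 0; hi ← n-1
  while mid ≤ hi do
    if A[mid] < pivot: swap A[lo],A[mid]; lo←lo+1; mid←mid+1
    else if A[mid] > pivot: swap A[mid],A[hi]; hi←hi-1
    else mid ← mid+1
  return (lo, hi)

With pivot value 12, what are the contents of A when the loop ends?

pivot = 12; lo=0, mid=0, hi=11
A[mid]=20>12: swap A[0],A[11]; hi=10 → [5, 18, 17, 16, 14, 13, 12, 11, 10, 8, 7, 20]
A[mid]=5<12: swap A[0],A[0]; lo=1,mid=1 → [5, 18, 17, 16, 14, 13, 12, 11, 10, 8, 7, 20]
A[mid]=18>12: swap A[1],A[10]; hi=9 → [5, 7, 17, 16, 14, 13, 12, 11, 10, 8, 18, 20]
A[mid]=7<12: swap A[1],A[1]; lo=2,mid=2 → [5, 7, 17, 16, 14, 13, 12, 11, 10, 8, 18, 20]
A[mid]=17>12: swap A[2],A[9]; hi=8 → [5, 7, 8, 16, 14, 13, 12, 11, 10, 17, 18, 20]
A[mid]=8<12: swap A[2],A[2]; lo=3,mid=3 → [5, 7, 8, 16, 14, 13, 12, 11, 10, 17, 18, 20]
A[mid]=16>12: swap A[3],A[8]; hi=7 → [5, 7, 8, 10, 14, 13, 12, 11, 16, 17, 18, 20]
A[mid]=10<12: swap A[3],A[3]; lo=4,mid=4 → [5, 7, 8, 10, 14, 13, 12, 11, 16, 17, 18, 20]
A[mid]=14>12: swap A[4],A[7]; hi=6 → [5, 7, 8, 10, 11, 13, 12, 14, 16, 17, 18, 20]
A[mid]=11<12: swap A[4],A[4]; lo=5,mid=5 → [5, 7, 8, 10, 11, 13, 12, 14, 16, 17, 18, 20]
A[mid]=13>12: swap A[5],A[6]; hi=5 → [5, 7, 8, 10, 11, 12, 13, 14, 16, 17, 18, 20]
A[mid]=12=12: mid=6
end: lo=5, hi=5; A = [5, 7, 8, 10, 11, 12, 13, 14, 16, 17, 18, 20]

[5, 7, 8, 10, 11, 12, 13, 14, 16, 17, 18, 20]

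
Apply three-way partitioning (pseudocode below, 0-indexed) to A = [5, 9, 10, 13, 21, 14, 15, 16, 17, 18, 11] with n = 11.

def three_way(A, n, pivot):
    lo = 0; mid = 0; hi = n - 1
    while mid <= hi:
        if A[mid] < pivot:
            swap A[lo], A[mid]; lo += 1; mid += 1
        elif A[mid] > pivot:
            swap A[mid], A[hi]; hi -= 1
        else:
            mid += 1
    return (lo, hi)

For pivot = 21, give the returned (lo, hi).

pivot = 21; lo=0, mid=0, hi=10
A[mid]=5<21: swap A[0],A[0]; lo=1,mid=1 → [5, 9, 10, 13, 21, 14, 15, 16, 17, 18, 11]
A[mid]=9<21: swap A[1],A[1]; lo=2,mid=2 → [5, 9, 10, 13, 21, 14, 15, 16, 17, 18, 11]
A[mid]=10<21: swap A[2],A[2]; lo=3,mid=3 → [5, 9, 10, 13, 21, 14, 15, 16, 17, 18, 11]
A[mid]=13<21: swap A[3],A[3]; lo=4,mid=4 → [5, 9, 10, 13, 21, 14, 15, 16, 17, 18, 11]
A[mid]=21=21: mid=5
A[mid]=14<21: swap A[4],A[5]; lo=5,mid=6 → [5, 9, 10, 13, 14, 21, 15, 16, 17, 18, 11]
A[mid]=15<21: swap A[5],A[6]; lo=6,mid=7 → [5, 9, 10, 13, 14, 15, 21, 16, 17, 18, 11]
A[mid]=16<21: swap A[6],A[7]; lo=7,mid=8 → [5, 9, 10, 13, 14, 15, 16, 21, 17, 18, 11]
A[mid]=17<21: swap A[7],A[8]; lo=8,mid=9 → [5, 9, 10, 13, 14, 15, 16, 17, 21, 18, 11]
A[mid]=18<21: swap A[8],A[9]; lo=9,mid=10 → [5, 9, 10, 13, 14, 15, 16, 17, 18, 21, 11]
A[mid]=11<21: swap A[9],A[10]; lo=10,mid=11 → [5, 9, 10, 13, 14, 15, 16, 17, 18, 11, 21]
end: lo=10, hi=10; A = [5, 9, 10, 13, 14, 15, 16, 17, 18, 11, 21]

(10, 10)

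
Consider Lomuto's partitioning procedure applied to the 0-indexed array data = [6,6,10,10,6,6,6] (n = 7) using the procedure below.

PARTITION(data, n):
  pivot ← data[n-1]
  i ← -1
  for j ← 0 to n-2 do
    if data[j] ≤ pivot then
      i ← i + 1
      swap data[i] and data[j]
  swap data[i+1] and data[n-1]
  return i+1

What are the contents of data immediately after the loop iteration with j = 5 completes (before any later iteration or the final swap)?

[6,6,6,6,10,10,6]

pivot=6, i=-1
j=0: 6≤6, i=0, swap(0,0) ⇒ [6,6,10,10,6,6,6]
j=1: 6≤6, i=1, swap(1,1) ⇒ [6,6,10,10,6,6,6]
j=2: 10>6, skip
j=3: 10>6, skip
j=4: 6≤6, i=2, swap(2,4) ⇒ [6,6,6,10,10,6,6]
j=5: 6≤6, i=3, swap(3,5) ⇒ [6,6,6,6,10,10,6]
(after j=5) data = [6,6,6,6,10,10,6]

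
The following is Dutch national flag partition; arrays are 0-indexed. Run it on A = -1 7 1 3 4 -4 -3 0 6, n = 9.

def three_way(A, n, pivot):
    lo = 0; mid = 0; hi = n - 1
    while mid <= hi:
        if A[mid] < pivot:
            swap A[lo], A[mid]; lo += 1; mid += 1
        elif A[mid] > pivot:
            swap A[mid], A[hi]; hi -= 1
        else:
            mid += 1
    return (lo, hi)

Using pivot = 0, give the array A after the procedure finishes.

pivot = 0; lo=0, mid=0, hi=8
A[mid]=-1<0: swap A[0],A[0]; lo=1,mid=1 → -1 7 1 3 4 -4 -3 0 6
A[mid]=7>0: swap A[1],A[8]; hi=7 → -1 6 1 3 4 -4 -3 0 7
A[mid]=6>0: swap A[1],A[7]; hi=6 → -1 0 1 3 4 -4 -3 6 7
A[mid]=0=0: mid=2
A[mid]=1>0: swap A[2],A[6]; hi=5 → -1 0 -3 3 4 -4 1 6 7
A[mid]=-3<0: swap A[1],A[2]; lo=2,mid=3 → -1 -3 0 3 4 -4 1 6 7
A[mid]=3>0: swap A[3],A[5]; hi=4 → -1 -3 0 -4 4 3 1 6 7
A[mid]=-4<0: swap A[2],A[3]; lo=3,mid=4 → -1 -3 -4 0 4 3 1 6 7
A[mid]=4>0: swap A[4],A[4]; hi=3 → -1 -3 -4 0 4 3 1 6 7
end: lo=3, hi=3; A = -1 -3 -4 0 4 3 1 6 7

-1 -3 -4 0 4 3 1 6 7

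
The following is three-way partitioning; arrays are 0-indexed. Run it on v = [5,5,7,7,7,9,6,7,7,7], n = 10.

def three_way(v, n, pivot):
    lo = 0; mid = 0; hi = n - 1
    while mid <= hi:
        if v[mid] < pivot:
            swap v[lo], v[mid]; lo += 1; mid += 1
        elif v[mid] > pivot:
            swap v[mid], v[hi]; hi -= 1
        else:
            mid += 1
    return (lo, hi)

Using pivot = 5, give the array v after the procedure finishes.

[5,5,7,7,9,6,7,7,7,7]

pivot = 5; lo=0, mid=0, hi=9
v[mid]=5=5: mid=1
v[mid]=5=5: mid=2
v[mid]=7>5: swap v[2],v[9]; hi=8 → [5,5,7,7,7,9,6,7,7,7]
v[mid]=7>5: swap v[2],v[8]; hi=7 → [5,5,7,7,7,9,6,7,7,7]
v[mid]=7>5: swap v[2],v[7]; hi=6 → [5,5,7,7,7,9,6,7,7,7]
v[mid]=7>5: swap v[2],v[6]; hi=5 → [5,5,6,7,7,9,7,7,7,7]
v[mid]=6>5: swap v[2],v[5]; hi=4 → [5,5,9,7,7,6,7,7,7,7]
v[mid]=9>5: swap v[2],v[4]; hi=3 → [5,5,7,7,9,6,7,7,7,7]
v[mid]=7>5: swap v[2],v[3]; hi=2 → [5,5,7,7,9,6,7,7,7,7]
v[mid]=7>5: swap v[2],v[2]; hi=1 → [5,5,7,7,9,6,7,7,7,7]
end: lo=0, hi=1; v = [5,5,7,7,9,6,7,7,7,7]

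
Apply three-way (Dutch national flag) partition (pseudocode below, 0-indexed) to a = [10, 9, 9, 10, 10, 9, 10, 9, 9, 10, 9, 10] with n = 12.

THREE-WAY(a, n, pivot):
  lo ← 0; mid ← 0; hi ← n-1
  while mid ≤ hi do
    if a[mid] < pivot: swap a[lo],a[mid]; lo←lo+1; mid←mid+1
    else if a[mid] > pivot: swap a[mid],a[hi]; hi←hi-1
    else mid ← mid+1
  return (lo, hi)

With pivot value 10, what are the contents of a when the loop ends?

pivot = 10; lo=0, mid=0, hi=11
a[mid]=10=10: mid=1
a[mid]=9<10: swap a[0],a[1]; lo=1,mid=2 → [9, 10, 9, 10, 10, 9, 10, 9, 9, 10, 9, 10]
a[mid]=9<10: swap a[1],a[2]; lo=2,mid=3 → [9, 9, 10, 10, 10, 9, 10, 9, 9, 10, 9, 10]
a[mid]=10=10: mid=4
a[mid]=10=10: mid=5
a[mid]=9<10: swap a[2],a[5]; lo=3,mid=6 → [9, 9, 9, 10, 10, 10, 10, 9, 9, 10, 9, 10]
a[mid]=10=10: mid=7
a[mid]=9<10: swap a[3],a[7]; lo=4,mid=8 → [9, 9, 9, 9, 10, 10, 10, 10, 9, 10, 9, 10]
a[mid]=9<10: swap a[4],a[8]; lo=5,mid=9 → [9, 9, 9, 9, 9, 10, 10, 10, 10, 10, 9, 10]
a[mid]=10=10: mid=10
a[mid]=9<10: swap a[5],a[10]; lo=6,mid=11 → [9, 9, 9, 9, 9, 9, 10, 10, 10, 10, 10, 10]
a[mid]=10=10: mid=12
end: lo=6, hi=11; a = [9, 9, 9, 9, 9, 9, 10, 10, 10, 10, 10, 10]

[9, 9, 9, 9, 9, 9, 10, 10, 10, 10, 10, 10]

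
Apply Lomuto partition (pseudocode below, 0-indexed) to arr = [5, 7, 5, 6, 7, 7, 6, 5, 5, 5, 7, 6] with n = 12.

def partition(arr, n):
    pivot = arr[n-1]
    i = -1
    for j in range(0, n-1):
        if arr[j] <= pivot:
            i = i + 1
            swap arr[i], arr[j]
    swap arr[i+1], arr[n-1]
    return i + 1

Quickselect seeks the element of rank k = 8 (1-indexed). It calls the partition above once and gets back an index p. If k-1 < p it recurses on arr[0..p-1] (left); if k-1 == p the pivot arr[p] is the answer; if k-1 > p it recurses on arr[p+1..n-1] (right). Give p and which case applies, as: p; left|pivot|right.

7; pivot

pivot = arr[11] = 6; i = -1
j=0: arr[0]=5 ≤ 6 → i=0, swap arr[0],arr[0] (no change) → [5, 7, 5, 6, 7, 7, 6, 5, 5, 5, 7, 6]
j=1: arr[1]=7 > 6 → no swap
j=2: arr[2]=5 ≤ 6 → i=1, swap arr[1],arr[2] → [5, 5, 7, 6, 7, 7, 6, 5, 5, 5, 7, 6]
j=3: arr[3]=6 ≤ 6 → i=2, swap arr[2],arr[3] → [5, 5, 6, 7, 7, 7, 6, 5, 5, 5, 7, 6]
j=4: arr[4]=7 > 6 → no swap
j=5: arr[5]=7 > 6 → no swap
j=6: arr[6]=6 ≤ 6 → i=3, swap arr[3],arr[6] → [5, 5, 6, 6, 7, 7, 7, 5, 5, 5, 7, 6]
j=7: arr[7]=5 ≤ 6 → i=4, swap arr[4],arr[7] → [5, 5, 6, 6, 5, 7, 7, 7, 5, 5, 7, 6]
j=8: arr[8]=5 ≤ 6 → i=5, swap arr[5],arr[8] → [5, 5, 6, 6, 5, 5, 7, 7, 7, 5, 7, 6]
j=9: arr[9]=5 ≤ 6 → i=6, swap arr[6],arr[9] → [5, 5, 6, 6, 5, 5, 5, 7, 7, 7, 7, 6]
j=10: arr[10]=7 > 6 → no swap
final swap arr[7],arr[11] → [5, 5, 6, 6, 5, 5, 5, 6, 7, 7, 7, 7]; return 7
p = 7; k-1 = 7 == 7 ⇒ pivot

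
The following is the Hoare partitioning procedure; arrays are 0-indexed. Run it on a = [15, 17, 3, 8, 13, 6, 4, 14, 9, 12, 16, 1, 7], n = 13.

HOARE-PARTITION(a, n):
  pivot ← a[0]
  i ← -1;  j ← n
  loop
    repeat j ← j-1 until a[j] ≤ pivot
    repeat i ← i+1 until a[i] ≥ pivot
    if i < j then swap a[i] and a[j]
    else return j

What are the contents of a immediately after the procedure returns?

[7, 1, 3, 8, 13, 6, 4, 14, 9, 12, 16, 17, 15]

pivot=15
j stops at 12 (7), i stops at 0 (15); swap ⇒ [7, 17, 3, 8, 13, 6, 4, 14, 9, 12, 16, 1, 15]
j stops at 11 (1), i stops at 1 (17); swap ⇒ [7, 1, 3, 8, 13, 6, 4, 14, 9, 12, 16, 17, 15]
j stops at 9, i stops at 10; i≥j ⇒ return 9. a=[7, 1, 3, 8, 13, 6, 4, 14, 9, 12, 16, 17, 15]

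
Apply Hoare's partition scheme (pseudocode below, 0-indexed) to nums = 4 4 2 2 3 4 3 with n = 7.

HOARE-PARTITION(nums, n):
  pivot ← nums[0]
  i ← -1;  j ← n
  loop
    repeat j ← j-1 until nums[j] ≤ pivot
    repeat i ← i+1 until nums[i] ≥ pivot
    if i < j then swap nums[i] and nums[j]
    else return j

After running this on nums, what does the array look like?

3 4 2 2 3 4 4

pivot = nums[0] = 4; i = -1, j = 7
j→6 (nums[6]=3≤4), i→0 (nums[0]=4≥4); i<j, swap → 3 4 2 2 3 4 4
j→5 (nums[5]=4≤4), i→1 (nums[1]=4≥4); i<j, swap → 3 4 2 2 3 4 4
j→4, i→5; i≥j, return j=4. nums = 3 4 2 2 3 4 4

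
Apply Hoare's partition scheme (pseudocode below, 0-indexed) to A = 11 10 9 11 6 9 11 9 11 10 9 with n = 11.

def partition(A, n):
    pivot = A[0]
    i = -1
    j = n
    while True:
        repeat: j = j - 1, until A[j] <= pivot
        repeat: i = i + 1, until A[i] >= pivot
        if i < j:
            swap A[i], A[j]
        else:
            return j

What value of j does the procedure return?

pivot=11
j stops at 10 (9), i stops at 0 (11); swap ⇒ 9 10 9 11 6 9 11 9 11 10 11
j stops at 9 (10), i stops at 3 (11); swap ⇒ 9 10 9 10 6 9 11 9 11 11 11
j stops at 8 (11), i stops at 6 (11); swap ⇒ 9 10 9 10 6 9 11 9 11 11 11
j stops at 7, i stops at 8; i≥j ⇒ return 7. A=9 10 9 10 6 9 11 9 11 11 11

7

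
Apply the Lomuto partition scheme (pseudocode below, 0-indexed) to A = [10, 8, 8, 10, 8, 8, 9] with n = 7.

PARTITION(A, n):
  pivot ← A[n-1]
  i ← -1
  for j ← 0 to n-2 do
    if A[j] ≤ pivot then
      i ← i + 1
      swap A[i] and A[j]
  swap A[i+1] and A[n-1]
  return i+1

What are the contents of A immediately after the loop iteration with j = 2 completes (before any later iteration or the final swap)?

pivot = A[6] = 9; i = -1
j=0: A[0]=10 > 9 → no swap
j=1: A[1]=8 ≤ 9 → i=0, swap A[0],A[1] → [8, 10, 8, 10, 8, 8, 9]
j=2: A[2]=8 ≤ 9 → i=1, swap A[1],A[2] → [8, 8, 10, 10, 8, 8, 9]
(after j=2) A = [8, 8, 10, 10, 8, 8, 9]

[8, 8, 10, 10, 8, 8, 9]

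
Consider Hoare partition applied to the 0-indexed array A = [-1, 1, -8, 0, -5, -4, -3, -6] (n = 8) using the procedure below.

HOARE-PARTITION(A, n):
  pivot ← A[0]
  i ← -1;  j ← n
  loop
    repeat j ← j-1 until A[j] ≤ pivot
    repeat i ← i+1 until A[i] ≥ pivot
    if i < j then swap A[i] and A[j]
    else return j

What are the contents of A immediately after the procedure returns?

pivot = A[0] = -1; i = -1, j = 8
j→7 (A[7]=-6≤-1), i→0 (A[0]=-1≥-1); i<j, swap → [-6, 1, -8, 0, -5, -4, -3, -1]
j→6 (A[6]=-3≤-1), i→1 (A[1]=1≥-1); i<j, swap → [-6, -3, -8, 0, -5, -4, 1, -1]
j→5 (A[5]=-4≤-1), i→3 (A[3]=0≥-1); i<j, swap → [-6, -3, -8, -4, -5, 0, 1, -1]
j→4, i→5; i≥j, return j=4. A = [-6, -3, -8, -4, -5, 0, 1, -1]

[-6, -3, -8, -4, -5, 0, 1, -1]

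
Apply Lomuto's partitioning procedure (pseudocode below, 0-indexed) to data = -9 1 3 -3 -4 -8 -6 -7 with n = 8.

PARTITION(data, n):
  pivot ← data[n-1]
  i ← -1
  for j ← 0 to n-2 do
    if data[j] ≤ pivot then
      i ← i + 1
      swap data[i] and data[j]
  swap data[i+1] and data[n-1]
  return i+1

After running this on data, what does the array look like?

-9 -8 -7 -3 -4 1 -6 3

pivot=-7, i=-1
j=0: -9≤-7, i=0, swap(0,0) ⇒ -9 1 3 -3 -4 -8 -6 -7
j=1: 1>-7, skip
j=2: 3>-7, skip
j=3: -3>-7, skip
j=4: -4>-7, skip
j=5: -8≤-7, i=1, swap(1,5) ⇒ -9 -8 3 -3 -4 1 -6 -7
j=6: -6>-7, skip
swap(2,7) ⇒ -9 -8 -7 -3 -4 1 -6 3; return 2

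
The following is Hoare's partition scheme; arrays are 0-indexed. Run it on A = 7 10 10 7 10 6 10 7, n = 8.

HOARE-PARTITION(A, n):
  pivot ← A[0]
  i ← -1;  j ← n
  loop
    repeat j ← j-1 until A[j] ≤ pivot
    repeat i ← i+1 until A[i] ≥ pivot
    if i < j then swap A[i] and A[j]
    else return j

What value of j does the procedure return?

pivot = A[0] = 7; i = -1, j = 8
j→7 (A[7]=7≤7), i→0 (A[0]=7≥7); i<j, swap → 7 10 10 7 10 6 10 7
j→5 (A[5]=6≤7), i→1 (A[1]=10≥7); i<j, swap → 7 6 10 7 10 10 10 7
j→3 (A[3]=7≤7), i→2 (A[2]=10≥7); i<j, swap → 7 6 7 10 10 10 10 7
j→2, i→3; i≥j, return j=2. A = 7 6 7 10 10 10 10 7

2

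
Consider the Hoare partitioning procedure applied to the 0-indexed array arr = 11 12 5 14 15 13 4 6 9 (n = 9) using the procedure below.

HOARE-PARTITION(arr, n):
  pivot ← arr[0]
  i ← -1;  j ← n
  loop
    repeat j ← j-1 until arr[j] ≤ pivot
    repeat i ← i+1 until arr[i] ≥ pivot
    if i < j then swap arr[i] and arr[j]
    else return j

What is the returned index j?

pivot = arr[0] = 11; i = -1, j = 9
j→8 (arr[8]=9≤11), i→0 (arr[0]=11≥11); i<j, swap → 9 12 5 14 15 13 4 6 11
j→7 (arr[7]=6≤11), i→1 (arr[1]=12≥11); i<j, swap → 9 6 5 14 15 13 4 12 11
j→6 (arr[6]=4≤11), i→3 (arr[3]=14≥11); i<j, swap → 9 6 5 4 15 13 14 12 11
j→3, i→4; i≥j, return j=3. arr = 9 6 5 4 15 13 14 12 11

3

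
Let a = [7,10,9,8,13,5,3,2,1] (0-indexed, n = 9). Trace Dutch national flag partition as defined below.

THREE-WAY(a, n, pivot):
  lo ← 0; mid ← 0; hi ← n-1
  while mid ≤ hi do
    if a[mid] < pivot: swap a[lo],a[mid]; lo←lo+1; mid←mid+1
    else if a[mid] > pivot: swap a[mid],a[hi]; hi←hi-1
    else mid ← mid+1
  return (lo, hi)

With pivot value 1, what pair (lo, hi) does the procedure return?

(0, 0)

pivot = 1; lo=0, mid=0, hi=8
a[mid]=7>1: swap a[0],a[8]; hi=7 → [1,10,9,8,13,5,3,2,7]
a[mid]=1=1: mid=1
a[mid]=10>1: swap a[1],a[7]; hi=6 → [1,2,9,8,13,5,3,10,7]
a[mid]=2>1: swap a[1],a[6]; hi=5 → [1,3,9,8,13,5,2,10,7]
a[mid]=3>1: swap a[1],a[5]; hi=4 → [1,5,9,8,13,3,2,10,7]
a[mid]=5>1: swap a[1],a[4]; hi=3 → [1,13,9,8,5,3,2,10,7]
a[mid]=13>1: swap a[1],a[3]; hi=2 → [1,8,9,13,5,3,2,10,7]
a[mid]=8>1: swap a[1],a[2]; hi=1 → [1,9,8,13,5,3,2,10,7]
a[mid]=9>1: swap a[1],a[1]; hi=0 → [1,9,8,13,5,3,2,10,7]
end: lo=0, hi=0; a = [1,9,8,13,5,3,2,10,7]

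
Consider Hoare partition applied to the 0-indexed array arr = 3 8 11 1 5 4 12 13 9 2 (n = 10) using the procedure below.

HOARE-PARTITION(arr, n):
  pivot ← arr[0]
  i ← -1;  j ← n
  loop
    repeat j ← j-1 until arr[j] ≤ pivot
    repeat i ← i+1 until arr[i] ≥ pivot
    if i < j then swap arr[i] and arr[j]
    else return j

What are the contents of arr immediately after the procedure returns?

2 1 11 8 5 4 12 13 9 3

pivot = arr[0] = 3; i = -1, j = 10
j→9 (arr[9]=2≤3), i→0 (arr[0]=3≥3); i<j, swap → 2 8 11 1 5 4 12 13 9 3
j→3 (arr[3]=1≤3), i→1 (arr[1]=8≥3); i<j, swap → 2 1 11 8 5 4 12 13 9 3
j→1, i→2; i≥j, return j=1. arr = 2 1 11 8 5 4 12 13 9 3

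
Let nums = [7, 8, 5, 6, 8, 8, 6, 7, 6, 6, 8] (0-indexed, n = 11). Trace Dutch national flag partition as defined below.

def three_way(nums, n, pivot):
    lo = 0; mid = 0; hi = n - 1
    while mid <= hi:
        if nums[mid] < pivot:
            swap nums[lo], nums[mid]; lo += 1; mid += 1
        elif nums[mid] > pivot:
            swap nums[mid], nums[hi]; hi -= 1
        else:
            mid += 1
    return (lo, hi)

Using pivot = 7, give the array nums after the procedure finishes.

pivot = 7; lo=0, mid=0, hi=10
nums[mid]=7=7: mid=1
nums[mid]=8>7: swap nums[1],nums[10]; hi=9 → [7, 8, 5, 6, 8, 8, 6, 7, 6, 6, 8]
nums[mid]=8>7: swap nums[1],nums[9]; hi=8 → [7, 6, 5, 6, 8, 8, 6, 7, 6, 8, 8]
nums[mid]=6<7: swap nums[0],nums[1]; lo=1,mid=2 → [6, 7, 5, 6, 8, 8, 6, 7, 6, 8, 8]
nums[mid]=5<7: swap nums[1],nums[2]; lo=2,mid=3 → [6, 5, 7, 6, 8, 8, 6, 7, 6, 8, 8]
nums[mid]=6<7: swap nums[2],nums[3]; lo=3,mid=4 → [6, 5, 6, 7, 8, 8, 6, 7, 6, 8, 8]
nums[mid]=8>7: swap nums[4],nums[8]; hi=7 → [6, 5, 6, 7, 6, 8, 6, 7, 8, 8, 8]
nums[mid]=6<7: swap nums[3],nums[4]; lo=4,mid=5 → [6, 5, 6, 6, 7, 8, 6, 7, 8, 8, 8]
nums[mid]=8>7: swap nums[5],nums[7]; hi=6 → [6, 5, 6, 6, 7, 7, 6, 8, 8, 8, 8]
nums[mid]=7=7: mid=6
nums[mid]=6<7: swap nums[4],nums[6]; lo=5,mid=7 → [6, 5, 6, 6, 6, 7, 7, 8, 8, 8, 8]
end: lo=5, hi=6; nums = [6, 5, 6, 6, 6, 7, 7, 8, 8, 8, 8]

[6, 5, 6, 6, 6, 7, 7, 8, 8, 8, 8]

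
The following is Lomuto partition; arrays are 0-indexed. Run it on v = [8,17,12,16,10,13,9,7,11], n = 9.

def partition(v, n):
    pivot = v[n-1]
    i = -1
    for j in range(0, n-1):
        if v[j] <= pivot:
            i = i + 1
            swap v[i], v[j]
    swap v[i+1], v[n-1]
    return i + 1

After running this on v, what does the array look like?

pivot=11, i=-1
j=0: 8≤11, i=0, swap(0,0) ⇒ [8,17,12,16,10,13,9,7,11]
j=1: 17>11, skip
j=2: 12>11, skip
j=3: 16>11, skip
j=4: 10≤11, i=1, swap(1,4) ⇒ [8,10,12,16,17,13,9,7,11]
j=5: 13>11, skip
j=6: 9≤11, i=2, swap(2,6) ⇒ [8,10,9,16,17,13,12,7,11]
j=7: 7≤11, i=3, swap(3,7) ⇒ [8,10,9,7,17,13,12,16,11]
swap(4,8) ⇒ [8,10,9,7,11,13,12,16,17]; return 4

[8,10,9,7,11,13,12,16,17]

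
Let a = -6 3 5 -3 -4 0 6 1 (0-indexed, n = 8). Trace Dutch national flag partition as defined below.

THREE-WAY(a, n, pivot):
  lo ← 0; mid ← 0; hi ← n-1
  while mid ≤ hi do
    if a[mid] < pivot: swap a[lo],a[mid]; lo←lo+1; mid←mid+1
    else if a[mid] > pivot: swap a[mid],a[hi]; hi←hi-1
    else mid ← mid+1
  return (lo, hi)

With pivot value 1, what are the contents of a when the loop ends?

-6 0 -3 -4 1 6 5 3

pivot = 1; lo=0, mid=0, hi=7
a[mid]=-6<1: swap a[0],a[0]; lo=1,mid=1 → -6 3 5 -3 -4 0 6 1
a[mid]=3>1: swap a[1],a[7]; hi=6 → -6 1 5 -3 -4 0 6 3
a[mid]=1=1: mid=2
a[mid]=5>1: swap a[2],a[6]; hi=5 → -6 1 6 -3 -4 0 5 3
a[mid]=6>1: swap a[2],a[5]; hi=4 → -6 1 0 -3 -4 6 5 3
a[mid]=0<1: swap a[1],a[2]; lo=2,mid=3 → -6 0 1 -3 -4 6 5 3
a[mid]=-3<1: swap a[2],a[3]; lo=3,mid=4 → -6 0 -3 1 -4 6 5 3
a[mid]=-4<1: swap a[3],a[4]; lo=4,mid=5 → -6 0 -3 -4 1 6 5 3
end: lo=4, hi=4; a = -6 0 -3 -4 1 6 5 3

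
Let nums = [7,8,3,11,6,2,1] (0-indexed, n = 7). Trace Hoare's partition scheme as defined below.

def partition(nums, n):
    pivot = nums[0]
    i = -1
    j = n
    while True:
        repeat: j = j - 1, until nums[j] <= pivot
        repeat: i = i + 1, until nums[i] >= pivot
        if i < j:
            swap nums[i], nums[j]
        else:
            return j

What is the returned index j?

pivot=7
j stops at 6 (1), i stops at 0 (7); swap ⇒ [1,8,3,11,6,2,7]
j stops at 5 (2), i stops at 1 (8); swap ⇒ [1,2,3,11,6,8,7]
j stops at 4 (6), i stops at 3 (11); swap ⇒ [1,2,3,6,11,8,7]
j stops at 3, i stops at 4; i≥j ⇒ return 3. nums=[1,2,3,6,11,8,7]

3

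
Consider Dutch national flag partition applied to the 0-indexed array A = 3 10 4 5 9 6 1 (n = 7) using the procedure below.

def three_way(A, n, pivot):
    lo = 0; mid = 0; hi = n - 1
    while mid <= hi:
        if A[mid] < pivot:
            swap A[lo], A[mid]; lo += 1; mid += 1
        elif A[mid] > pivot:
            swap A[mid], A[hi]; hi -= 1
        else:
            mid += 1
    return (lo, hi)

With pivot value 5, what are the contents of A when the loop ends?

3 1 4 5 6 9 10

lo=0 mid=0 hi=6
3<5: swap(0,0), lo=1 mid=1 ⇒ 3 10 4 5 9 6 1
10>5: swap(1,6), hi=5 ⇒ 3 1 4 5 9 6 10
1<5: swap(1,1), lo=2 mid=2 ⇒ 3 1 4 5 9 6 10
4<5: swap(2,2), lo=3 mid=3 ⇒ 3 1 4 5 9 6 10
5=5: mid=4
9>5: swap(4,5), hi=4 ⇒ 3 1 4 5 6 9 10
6>5: swap(4,4), hi=3 ⇒ 3 1 4 5 6 9 10
done. lo=3 hi=3; A=3 1 4 5 6 9 10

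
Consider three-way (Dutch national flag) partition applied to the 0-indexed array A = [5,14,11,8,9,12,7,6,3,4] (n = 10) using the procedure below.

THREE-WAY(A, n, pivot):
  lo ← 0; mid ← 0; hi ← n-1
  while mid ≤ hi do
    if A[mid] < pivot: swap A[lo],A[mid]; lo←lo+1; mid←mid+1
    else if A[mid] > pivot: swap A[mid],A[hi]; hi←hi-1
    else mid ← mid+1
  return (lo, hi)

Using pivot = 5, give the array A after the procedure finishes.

lo=0 mid=0 hi=9
5=5: mid=1
14>5: swap(1,9), hi=8 ⇒ [5,4,11,8,9,12,7,6,3,14]
4<5: swap(0,1), lo=1 mid=2 ⇒ [4,5,11,8,9,12,7,6,3,14]
11>5: swap(2,8), hi=7 ⇒ [4,5,3,8,9,12,7,6,11,14]
3<5: swap(1,2), lo=2 mid=3 ⇒ [4,3,5,8,9,12,7,6,11,14]
8>5: swap(3,7), hi=6 ⇒ [4,3,5,6,9,12,7,8,11,14]
6>5: swap(3,6), hi=5 ⇒ [4,3,5,7,9,12,6,8,11,14]
7>5: swap(3,5), hi=4 ⇒ [4,3,5,12,9,7,6,8,11,14]
12>5: swap(3,4), hi=3 ⇒ [4,3,5,9,12,7,6,8,11,14]
9>5: swap(3,3), hi=2 ⇒ [4,3,5,9,12,7,6,8,11,14]
done. lo=2 hi=2; A=[4,3,5,9,12,7,6,8,11,14]

[4,3,5,9,12,7,6,8,11,14]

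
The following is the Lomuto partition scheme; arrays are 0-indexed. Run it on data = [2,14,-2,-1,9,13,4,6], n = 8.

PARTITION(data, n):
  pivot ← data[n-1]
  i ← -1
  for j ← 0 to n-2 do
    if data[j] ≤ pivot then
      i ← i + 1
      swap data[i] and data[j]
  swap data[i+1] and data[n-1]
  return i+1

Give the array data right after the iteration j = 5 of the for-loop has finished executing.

[2,-2,-1,14,9,13,4,6]

pivot = data[7] = 6; i = -1
j=0: data[0]=2 ≤ 6 → i=0, swap data[0],data[0] (no change) → [2,14,-2,-1,9,13,4,6]
j=1: data[1]=14 > 6 → no swap
j=2: data[2]=-2 ≤ 6 → i=1, swap data[1],data[2] → [2,-2,14,-1,9,13,4,6]
j=3: data[3]=-1 ≤ 6 → i=2, swap data[2],data[3] → [2,-2,-1,14,9,13,4,6]
j=4: data[4]=9 > 6 → no swap
j=5: data[5]=13 > 6 → no swap
(after j=5) data = [2,-2,-1,14,9,13,4,6]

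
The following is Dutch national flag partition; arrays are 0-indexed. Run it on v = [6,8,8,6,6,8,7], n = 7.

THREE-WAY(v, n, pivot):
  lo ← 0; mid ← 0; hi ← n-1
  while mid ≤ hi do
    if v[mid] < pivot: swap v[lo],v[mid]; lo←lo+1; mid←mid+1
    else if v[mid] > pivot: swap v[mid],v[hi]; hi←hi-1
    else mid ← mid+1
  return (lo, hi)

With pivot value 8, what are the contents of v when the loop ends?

lo=0 mid=0 hi=6
6<8: swap(0,0), lo=1 mid=1 ⇒ [6,8,8,6,6,8,7]
8=8: mid=2
8=8: mid=3
6<8: swap(1,3), lo=2 mid=4 ⇒ [6,6,8,8,6,8,7]
6<8: swap(2,4), lo=3 mid=5 ⇒ [6,6,6,8,8,8,7]
8=8: mid=6
7<8: swap(3,6), lo=4 mid=7 ⇒ [6,6,6,7,8,8,8]
done. lo=4 hi=6; v=[6,6,6,7,8,8,8]

[6,6,6,7,8,8,8]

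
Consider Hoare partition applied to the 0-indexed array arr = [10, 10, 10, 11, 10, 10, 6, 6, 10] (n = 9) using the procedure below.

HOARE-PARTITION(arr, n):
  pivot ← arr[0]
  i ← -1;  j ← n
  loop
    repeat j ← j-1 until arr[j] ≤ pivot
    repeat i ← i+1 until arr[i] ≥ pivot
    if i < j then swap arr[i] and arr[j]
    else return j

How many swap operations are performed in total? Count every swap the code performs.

4

pivot = arr[0] = 10; i = -1, j = 9
j→8 (arr[8]=10≤10), i→0 (arr[0]=10≥10); i<j, swap → [10, 10, 10, 11, 10, 10, 6, 6, 10]
j→7 (arr[7]=6≤10), i→1 (arr[1]=10≥10); i<j, swap → [10, 6, 10, 11, 10, 10, 6, 10, 10]
j→6 (arr[6]=6≤10), i→2 (arr[2]=10≥10); i<j, swap → [10, 6, 6, 11, 10, 10, 10, 10, 10]
j→5 (arr[5]=10≤10), i→3 (arr[3]=11≥10); i<j, swap → [10, 6, 6, 10, 10, 11, 10, 10, 10]
j→4, i→4; i≥j, return j=4. arr = [10, 6, 6, 10, 10, 11, 10, 10, 10]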